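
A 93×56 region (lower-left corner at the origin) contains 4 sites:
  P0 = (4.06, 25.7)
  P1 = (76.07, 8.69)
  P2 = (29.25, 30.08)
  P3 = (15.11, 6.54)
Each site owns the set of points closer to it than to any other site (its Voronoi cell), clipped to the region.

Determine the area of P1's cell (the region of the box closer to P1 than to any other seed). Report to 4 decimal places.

Area of P1's cell: 2034.3449

1. box [0,93]×[0,56]: [(0, 0) (93, 0) (93, 56) (0, 56)]
2. ⊥bis P1·P0 via (40.065,17.195): [(36.0032, 0) (93, 0) (93, 56) (49.2314, 56)]  |A|=2821.4297
3. ⊥bis P1·P2 via (52.66,19.385): [(43.8038, 0) (93, 0) (93, 56) (69.3878, 56)]  |A|=2038.6344
4. ⊥bis P1·P3 via (45.59,7.615): [(45.7113, 4.1752) (45.8586, 0) (93, 0) (93, 56) (69.3878, 56)]  |A|=2034.3449
5. canonical 5-gon: [(45.7113, 4.1752) (45.8586, 0) (93, 0) (93, 56) (69.3878, 56)]
6. shoelace: 2034.3449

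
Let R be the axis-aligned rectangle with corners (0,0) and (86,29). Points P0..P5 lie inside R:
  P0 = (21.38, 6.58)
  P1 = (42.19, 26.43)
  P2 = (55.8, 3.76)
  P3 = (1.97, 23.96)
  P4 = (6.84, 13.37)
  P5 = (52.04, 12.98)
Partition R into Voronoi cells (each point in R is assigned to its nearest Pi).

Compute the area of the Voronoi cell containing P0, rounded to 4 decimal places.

Area of P0's cell: 457.9164

1. box [0,86]×[0,29]: [(0, 0) (86, 0) (86, 29) (0, 29)]
2. ⊥bis P0·P1 via (31.785,16.505): [(0, 0) (47.5286, 0) (19.8664, 29) (0, 29)]  |A|=977.2277
3. ⊥bis P0·P2 via (38.59,5.17): [(0, 0) (38.1664, 0) (38.907, 9.0386) (19.8664, 29) (0, 29)]  |A|=934.9172
4. ⊥bis P0·P3 via (11.675,15.27): [(0, 2.2313) (0, 0) (38.1664, 0) (38.907, 9.0386) (21.9826, 26.7815)]  |A|=618.6585
5. ⊥bis P0·P4 via (14.11,9.975): [(21.9321, 26.7252) (9.4518, 0) (38.1664, 0) (38.907, 9.0386) (21.9826, 26.7815)]  |A|=467.889
6. ⊥bis P0·P5 via (36.71,9.78): [(21.9321, 26.7252) (9.4518, 0) (38.1664, 0) (38.3313, 2.0128) (36.2927, 11.7793) (21.9826, 26.7815)]  |A|=457.9164
7. canonical 6-gon: [(21.9321, 26.7252) (9.4518, 0) (38.1664, 0) (38.3313, 2.0128) (36.2927, 11.7793) (21.9826, 26.7815)]
8. shoelace: 457.9164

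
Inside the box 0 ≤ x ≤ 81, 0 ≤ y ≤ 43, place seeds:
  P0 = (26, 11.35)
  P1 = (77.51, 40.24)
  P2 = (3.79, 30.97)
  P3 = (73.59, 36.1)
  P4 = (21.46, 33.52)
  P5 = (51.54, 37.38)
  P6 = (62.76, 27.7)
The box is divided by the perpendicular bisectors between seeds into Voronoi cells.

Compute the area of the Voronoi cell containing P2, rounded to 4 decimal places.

Area of P2's cell: 401.6057

1. box [0,81]×[0,43]: [(0, 0) (81, 0) (81, 43) (0, 43)]
2. ⊥bis P2·P0 via (14.895,21.16): [(0, 4.2987) (34.1881, 43) (0, 43)]  |A|=661.5622
3. ⊥bis P2·P1 via (40.65,35.605): [(0, 4.2987) (34.1881, 43) (0, 43)]  |A|=661.5622
4. ⊥bis P2·P3 via (38.69,33.535): [(0, 4.2987) (34.1881, 43) (0, 43)]  |A|=661.5622
5. ⊥bis P2·P4 via (12.625,32.245): [(0, 4.2987) (14.3188, 20.5078) (11.0729, 43) (0, 43)]  |A|=401.6057
6. ⊥bis P2·P5 via (27.665,34.175): [(0, 4.2987) (14.3188, 20.5078) (11.0729, 43) (0, 43)]  |A|=401.6057
7. ⊥bis P2·P6 via (33.275,29.335): [(0, 4.2987) (14.3188, 20.5078) (11.0729, 43) (0, 43)]  |A|=401.6057
8. canonical 4-gon: [(0, 4.2987) (14.3188, 20.5078) (11.0729, 43) (0, 43)]
9. shoelace: 401.6057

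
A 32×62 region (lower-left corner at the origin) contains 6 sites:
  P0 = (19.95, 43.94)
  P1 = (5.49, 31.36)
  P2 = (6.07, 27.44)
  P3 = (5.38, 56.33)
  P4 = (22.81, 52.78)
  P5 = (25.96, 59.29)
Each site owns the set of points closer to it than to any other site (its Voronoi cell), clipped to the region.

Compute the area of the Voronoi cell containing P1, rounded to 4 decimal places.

Area of P1's cell: 186.0046

1. box [0,32]×[0,62]: [(0, 0) (32, 0) (32, 62) (0, 62)]
2. ⊥bis P1·P0 via (12.72,37.65): [(0, 52.2709) (0, 0) (32, 0) (32, 15.4887)]  |A|=1084.1544
3. ⊥bis P1·P2 via (5.78,29.4): [(18.2874, 31.2506) (0, 52.2709) (0, 28.5448)]  |A|=216.9446
4. ⊥bis P1·P3 via (5.435,43.845): [(18.2874, 31.2506) (7.3232, 43.8533) (0, 43.8211) (0, 28.5448)]  |A|=186.0046
5. ⊥bis P1·P4 via (14.15,42.07): [(18.2874, 31.2506) (7.3232, 43.8533) (0, 43.8211) (0, 28.5448)]  |A|=186.0046
6. ⊥bis P1·P5 via (15.725,45.325): [(18.2874, 31.2506) (7.3232, 43.8533) (0, 43.8211) (0, 28.5448)]  |A|=186.0046
7. canonical 4-gon: [(18.2874, 31.2506) (7.3232, 43.8533) (0, 43.8211) (0, 28.5448)]
8. shoelace: 186.0046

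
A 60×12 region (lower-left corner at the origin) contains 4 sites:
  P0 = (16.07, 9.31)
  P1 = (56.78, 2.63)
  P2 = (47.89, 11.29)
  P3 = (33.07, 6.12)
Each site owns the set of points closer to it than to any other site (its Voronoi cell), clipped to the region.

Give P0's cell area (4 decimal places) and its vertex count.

1. box [0,60]×[0,12]: [(0, 0) (60, 0) (60, 12) (0, 12)]
2. ⊥bis P0·P1 via (36.425,5.97): [(0, 0) (35.4454, 0) (37.4144, 12) (0, 12)]  |A|=437.1591
3. ⊥bis P0·P2 via (31.98,10.3): [(0, 0) (32.6209, 0) (31.8742, 12) (0, 12)]  |A|=386.9708
4. ⊥bis P0·P3 via (24.57,7.715): [(0, 0) (23.1223, 0) (25.3741, 12) (0, 12)]  |A|=290.9782
5. canonical 4-gon: [(0, 0) (23.1223, 0) (25.3741, 12) (0, 12)]
6. shoelace: 290.9782

Area of P0's cell: 290.9782 (4 vertices)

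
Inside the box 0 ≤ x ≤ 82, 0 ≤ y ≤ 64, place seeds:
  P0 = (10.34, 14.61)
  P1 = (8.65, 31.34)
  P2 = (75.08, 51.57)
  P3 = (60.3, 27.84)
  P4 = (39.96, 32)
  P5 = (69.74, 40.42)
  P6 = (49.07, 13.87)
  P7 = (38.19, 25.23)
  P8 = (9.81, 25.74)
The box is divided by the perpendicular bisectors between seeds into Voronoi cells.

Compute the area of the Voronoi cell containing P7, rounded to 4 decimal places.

Area of P7's cell: 359.1477

1. box [0,82]×[0,64]: [(0, 0) (82, 0) (82, 64) (0, 64)]
2. ⊥bis P7·P0 via (24.265,19.92): [(31.8611, 0) (82, 0) (82, 64) (7.456, 64)]  |A|=3989.8527
3. ⊥bis P7·P1 via (23.42,28.285): [(22.5954, 24.2984) (31.8611, 0) (82, 0) (82, 64) (30.8072, 64)]  |A|=3526.3124
4. ⊥bis P7·P2 via (56.635,38.4): [(22.5954, 24.2984) (31.8611, 0) (82, 0) (82, 2.8755) (38.3562, 64) (30.8072, 64)]  |A|=2192.4609
5. ⊥bis P7·P3 via (49.245,26.535): [(22.5954, 24.2984) (31.8611, 0) (52.3774, 0) (46.1032, 53.1501) (38.3562, 64) (30.8072, 64)]  |A|=1353.626
6. ⊥bis P7·P4 via (39.075,28.615): [(24.2879, 32.4811) (22.5954, 24.2984) (31.8611, 0) (52.3774, 0) (49.3155, 25.9376)]  |A|=706.228
7. ⊥bis P7·P5 via (53.965,32.825): [(24.2879, 32.4811) (22.5954, 24.2984) (31.8611, 0) (52.3774, 0) (49.3155, 25.9376)]  |A|=706.228
8. ⊥bis P7·P6 via (43.63,19.55): [(24.2879, 32.4811) (22.5954, 24.2984) (29.5488, 6.0638) (49.4155, 25.091) (49.3155, 25.9376)]  |A|=366.6092
9. ⊥bis P7·P8 via (24,25.485): [(24.2879, 32.4811) (24.1103, 31.6223) (23.9164, 20.8341) (29.5488, 6.0638) (49.4155, 25.091) (49.3155, 25.9376)]  |A|=359.1477
10. canonical 6-gon: [(24.2879, 32.4811) (24.1103, 31.6223) (23.9164, 20.8341) (29.5488, 6.0638) (49.4155, 25.091) (49.3155, 25.9376)]
11. shoelace: 359.1477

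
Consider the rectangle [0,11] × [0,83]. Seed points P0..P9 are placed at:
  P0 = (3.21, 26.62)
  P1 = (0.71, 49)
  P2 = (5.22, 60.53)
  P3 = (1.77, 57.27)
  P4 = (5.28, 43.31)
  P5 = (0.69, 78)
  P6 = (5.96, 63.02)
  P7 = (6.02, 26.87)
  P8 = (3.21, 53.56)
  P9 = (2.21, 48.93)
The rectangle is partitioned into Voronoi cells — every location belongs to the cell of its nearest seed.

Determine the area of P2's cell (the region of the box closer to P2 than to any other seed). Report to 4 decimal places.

Area of P2's cell: 44.1783

1. box [0,11]×[0,83]: [(0, 0) (11, 0) (11, 83) (0, 83)]
2. ⊥bis P2·P0 via (4.215,43.575): [(0, 43.8248) (11, 43.1728) (11, 83) (0, 83)]  |A|=434.5128
3. ⊥bis P2·P1 via (2.965,54.765): [(0, 55.9248) (11, 51.6221) (11, 83) (0, 83)]  |A|=321.4923
4. ⊥bis P2·P3 via (3.495,58.9): [(0, 62.5987) (10.004, 52.0117) (11, 51.6221) (11, 83) (0, 83)]  |A|=288.1095
5. ⊥bis P2·P4 via (5.25,51.92): [(0, 62.5987) (10.004, 52.0117) (10.1943, 51.9372) (11, 51.94) (11, 83) (0, 83)]  |A|=287.9814
6. ⊥bis P2·P5 via (2.955,69.265): [(0, 68.4988) (0, 62.5987) (10.004, 52.0117) (10.1943, 51.9372) (11, 51.94) (11, 71.3511)]  |A|=144.1555
7. ⊥bis P2·P6 via (5.59,61.775): [(0, 63.4363) (0, 62.5987) (10.004, 52.0117) (10.1943, 51.9372) (11, 51.94) (11, 60.1672)]  |A|=54.8006
8. ⊥bis P2·P7 via (5.62,43.7): [(0, 63.4363) (0, 62.5987) (10.004, 52.0117) (10.1943, 51.9372) (11, 51.94) (11, 60.1672)]  |A|=54.8006
9. ⊥bis P2·P8 via (4.215,57.045): [(0, 63.4363) (0, 62.5987) (5.6347, 56.6356) (11, 55.0884) (11, 60.1672)]  |A|=44.1783
10. ⊥bis P2·P9 via (3.715,54.73): [(0, 63.4363) (0, 62.5987) (5.6347, 56.6356) (11, 55.0884) (11, 60.1672)]  |A|=44.1783
11. canonical 5-gon: [(0, 63.4363) (0, 62.5987) (5.6347, 56.6356) (11, 55.0884) (11, 60.1672)]
12. shoelace: 44.1783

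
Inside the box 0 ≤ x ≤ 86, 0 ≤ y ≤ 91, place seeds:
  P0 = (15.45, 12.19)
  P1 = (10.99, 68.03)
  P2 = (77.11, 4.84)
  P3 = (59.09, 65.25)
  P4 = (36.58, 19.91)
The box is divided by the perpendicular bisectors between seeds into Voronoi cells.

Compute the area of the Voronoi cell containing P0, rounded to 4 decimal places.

1. box [0,86]×[0,91]: [(0, 0) (86, 0) (86, 91) (0, 91)]
2. ⊥bis P0·P1 via (13.22,40.11): [(0, 39.0541) (0, 0) (86, 0) (86, 45.923)]  |A|=3654.0162
3. ⊥bis P0·P2 via (46.28,8.515): [(50.4002, 43.0796) (0, 39.0541) (0, 0) (45.265, 0)]  |A|=1959.1662
4. ⊥bis P0·P3 via (37.27,38.72): [(48.7546, 29.2744) (33.6007, 41.7378) (0, 39.0541) (0, 0) (45.265, 0)]  |A|=1844.31
5. ⊥bis P0·P4 via (26.015,16.05): [(17.111, 40.4208) (0, 39.0541) (0, 0) (31.879, 0)]  |A|=978.4132
6. canonical 4-gon: [(17.111, 40.4208) (0, 39.0541) (0, 0) (31.879, 0)]
7. shoelace: 978.4132

Area of P0's cell: 978.4132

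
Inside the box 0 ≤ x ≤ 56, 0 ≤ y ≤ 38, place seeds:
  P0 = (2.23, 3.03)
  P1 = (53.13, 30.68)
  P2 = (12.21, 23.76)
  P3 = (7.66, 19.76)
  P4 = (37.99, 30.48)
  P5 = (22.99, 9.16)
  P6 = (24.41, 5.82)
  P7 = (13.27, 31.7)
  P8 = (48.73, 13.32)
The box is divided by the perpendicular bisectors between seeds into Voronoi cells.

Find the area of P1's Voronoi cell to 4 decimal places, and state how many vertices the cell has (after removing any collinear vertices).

Area of P1's cell: 166.6614 (4 vertices)

1. box [0,56]×[0,38]: [(0, 0) (56, 0) (56, 38) (0, 38)]
2. ⊥bis P1·P0 via (27.68,16.855): [(36.836, 0) (56, 0) (56, 38) (16.1936, 38)]  |A|=1120.438
3. ⊥bis P1·P2 via (32.67,27.22): [(37.2732, 0) (56, 0) (56, 38) (30.847, 38)]  |A|=833.7167
4. ⊥bis P1·P3 via (30.395,25.22): [(37.2732, 0) (56, 0) (56, 38) (30.847, 38)]  |A|=833.7167
5. ⊥bis P1·P4 via (45.56,30.58): [(45.964, 0) (56, 0) (56, 38) (45.462, 38)]  |A|=390.9071
6. ⊥bis P1·P5 via (38.06,19.92): [(45.8448, 9.0169) (52.2829, 0) (56, 0) (56, 38) (45.462, 38)]  |A|=362.4185
7. ⊥bis P1·P6 via (38.77,18.25): [(45.8306, 10.0931) (54.5672, 0) (56, 0) (56, 38) (45.462, 38)]  |A|=347.4906
8. ⊥bis P1·P7 via (33.2,31.19): [(45.8306, 10.0931) (54.5672, 0) (56, 0) (56, 38) (45.462, 38)]  |A|=347.4906
9. ⊥bis P1·P8 via (50.93,22): [(45.6557, 23.3368) (56, 20.715) (56, 38) (45.462, 38)]  |A|=166.6614
10. canonical 4-gon: [(45.6557, 23.3368) (56, 20.715) (56, 38) (45.462, 38)]
11. shoelace: 166.6614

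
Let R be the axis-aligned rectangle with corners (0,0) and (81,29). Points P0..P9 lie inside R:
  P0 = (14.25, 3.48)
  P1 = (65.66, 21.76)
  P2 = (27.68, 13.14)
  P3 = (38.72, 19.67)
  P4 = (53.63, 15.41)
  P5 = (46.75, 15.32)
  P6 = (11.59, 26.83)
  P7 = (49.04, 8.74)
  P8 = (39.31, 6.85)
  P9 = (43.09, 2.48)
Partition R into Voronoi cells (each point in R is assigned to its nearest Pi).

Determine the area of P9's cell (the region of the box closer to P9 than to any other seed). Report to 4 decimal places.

1. box [0,81]×[0,29]: [(0, 0) (81, 0) (81, 29) (0, 29)]
2. ⊥bis P9·P0 via (28.67,2.98): [(28.5667, 0) (81, 0) (81, 29) (29.5722, 29)]  |A|=1505.9861
3. ⊥bis P9·P1 via (54.375,12.12): [(28.5667, 0) (64.7283, 0) (39.9556, 29) (29.5722, 29)]  |A|=674.902
4. ⊥bis P9·P2 via (35.385,7.81): [(29.9824, 0) (64.7283, 0) (45.5295, 22.4749)]  |A|=390.455
5. ⊥bis P9·P3 via (40.905,11.075): [(36.9477, 10.069) (29.9824, 0) (64.7283, 0) (52.7051, 14.0748)]  |A|=309.9009
6. ⊥bis P9·P4 via (48.36,8.945): [(44.5959, 12.0133) (36.9477, 10.069) (29.9824, 0) (59.3333, 0)]  |A|=208.0347
7. ⊥bis P9·P5 via (44.92,8.9): [(50.2946, 7.368) (38.994, 10.5892) (36.9477, 10.069) (29.9824, 0) (59.3333, 0)]  |A|=190.9655
8. ⊥bis P9·P6 via (27.34,14.655): [(50.2946, 7.368) (38.994, 10.5892) (36.9477, 10.069) (29.9824, 0) (59.3333, 0)]  |A|=190.9655
9. ⊥bis P9·P7 via (46.065,5.61): [(41.6113, 9.8431) (38.994, 10.5892) (36.9477, 10.069) (29.9824, 0) (51.9673, 0)]  |A|=133.91
10. ⊥bis P9·P8 via (41.2,4.665): [(44.2676, 7.3184) (35.8069, 0) (51.9673, 0)]  |A|=59.1343
11. canonical 3-gon: [(44.2676, 7.3184) (35.8069, 0) (51.9673, 0)]
12. shoelace: 59.1343

Area of P9's cell: 59.1343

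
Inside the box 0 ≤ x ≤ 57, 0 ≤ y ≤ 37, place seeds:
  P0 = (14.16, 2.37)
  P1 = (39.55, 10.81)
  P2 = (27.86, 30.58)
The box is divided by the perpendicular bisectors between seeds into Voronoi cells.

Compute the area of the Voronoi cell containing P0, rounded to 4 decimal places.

Area of P0's cell: 538.7036

1. box [0,57]×[0,37]: [(0, 0) (57, 0) (57, 37) (0, 37)]
2. ⊥bis P0·P1 via (26.855,6.59): [(0, 0) (29.0456, 0) (16.7463, 37) (0, 37)]  |A|=847.15
3. ⊥bis P0·P2 via (21.01,16.475): [(0, 26.6784) (0, 0) (29.0456, 0) (24.0617, 14.9929)]  |A|=538.7036
4. canonical 4-gon: [(0, 26.6784) (0, 0) (29.0456, 0) (24.0617, 14.9929)]
5. shoelace: 538.7036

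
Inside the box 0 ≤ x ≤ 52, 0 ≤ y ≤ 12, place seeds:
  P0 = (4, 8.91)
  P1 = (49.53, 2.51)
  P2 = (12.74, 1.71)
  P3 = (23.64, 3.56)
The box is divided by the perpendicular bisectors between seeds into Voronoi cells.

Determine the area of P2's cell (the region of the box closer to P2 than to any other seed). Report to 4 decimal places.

Area of P2's cell: 104.1655

1. box [0,52]×[0,12]: [(0, 0) (52, 0) (52, 12) (0, 12)]
2. ⊥bis P2·P0 via (8.37,5.31): [(3.9956, 0) (52, 0) (52, 12) (13.8812, 12)]  |A|=516.7389
3. ⊥bis P2·P1 via (31.135,2.11): [(3.9956, 0) (31.1809, 0) (30.9199, 12) (13.8812, 12)]  |A|=265.3439
4. ⊥bis P2·P3 via (18.19,2.635): [(3.9956, 0) (18.6372, 0) (16.6005, 12) (13.8812, 12)]  |A|=104.1655
5. canonical 4-gon: [(3.9956, 0) (18.6372, 0) (16.6005, 12) (13.8812, 12)]
6. shoelace: 104.1655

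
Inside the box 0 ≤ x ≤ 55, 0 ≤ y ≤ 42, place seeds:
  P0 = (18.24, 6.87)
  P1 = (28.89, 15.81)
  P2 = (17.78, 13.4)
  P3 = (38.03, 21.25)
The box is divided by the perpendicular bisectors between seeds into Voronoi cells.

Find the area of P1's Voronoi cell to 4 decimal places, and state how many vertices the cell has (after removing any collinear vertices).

1. box [0,55]×[0,42]: [(0, 0) (55, 0) (55, 42) (0, 42)]
2. ⊥bis P1·P0 via (23.565,11.34): [(0, 39.4124) (33.0842, 0) (55, 0) (55, 42) (0, 42)]  |A|=1658.0359
3. ⊥bis P1·P2 via (23.335,14.605): [(24.2099, 10.5717) (33.0842, 0) (55, 0) (55, 42) (17.3924, 42)]  |A|=1353.4063
4. ⊥bis P1·P3 via (33.46,18.53): [(24.2099, 10.5717) (33.0842, 0) (44.4888, 0) (19.491, 42) (17.3924, 42)]  |A|=386.9817
5. canonical 5-gon: [(24.2099, 10.5717) (33.0842, 0) (44.4888, 0) (19.491, 42) (17.3924, 42)]
6. shoelace: 386.9817

Area of P1's cell: 386.9817 (5 vertices)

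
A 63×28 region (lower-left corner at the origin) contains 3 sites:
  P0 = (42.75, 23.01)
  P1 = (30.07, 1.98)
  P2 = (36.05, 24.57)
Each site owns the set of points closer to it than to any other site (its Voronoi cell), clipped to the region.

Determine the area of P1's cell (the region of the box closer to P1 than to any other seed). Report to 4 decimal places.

1. box [0,63]×[0,28]: [(0, 0) (63, 0) (63, 28) (0, 28)]
2. ⊥bis P1·P0 via (36.41,12.495): [(0, 0) (57.1332, 0) (10.6947, 28) (0, 28)]  |A|=949.5901
3. ⊥bis P1·P2 via (33.06,13.275): [(0, 22.0266) (0, 0) (57.1332, 0) (36.7258, 12.3046)]  |A|=755.9726
4. canonical 4-gon: [(0, 22.0266) (0, 0) (57.1332, 0) (36.7258, 12.3046)]
5. shoelace: 755.9726

Area of P1's cell: 755.9726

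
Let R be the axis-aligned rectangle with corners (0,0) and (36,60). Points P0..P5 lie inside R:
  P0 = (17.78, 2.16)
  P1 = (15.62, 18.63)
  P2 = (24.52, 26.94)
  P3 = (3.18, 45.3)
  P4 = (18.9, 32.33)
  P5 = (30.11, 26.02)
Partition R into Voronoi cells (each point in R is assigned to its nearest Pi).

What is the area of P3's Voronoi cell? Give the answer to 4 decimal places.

Area of P3's cell: 489.8013

1. box [0,36]×[0,60]: [(0, 0) (36, 0) (36, 60) (0, 60)]
2. ⊥bis P3·P0 via (10.48,23.73): [(0, 20.1832) (36, 32.3668) (36, 60) (0, 60)]  |A|=1214.0994
3. ⊥bis P3·P1 via (9.4,31.965): [(0, 27.5804) (36, 44.3723) (36, 60) (0, 60)]  |A|=864.8497
4. ⊥bis P3·P2 via (13.85,36.12): [(0, 27.5804) (10.8619, 32.6469) (34.3953, 60) (0, 60)]  |A|=646.4781
5. ⊥bis P3·P4 via (11.04,38.815): [(0, 27.5804) (2.8786, 28.9231) (28.519, 60) (0, 60)]  |A|=489.8013
6. ⊥bis P3·P5 via (16.645,35.66): [(0, 27.5804) (2.8786, 28.9231) (28.519, 60) (0, 60)]  |A|=489.8013
7. canonical 4-gon: [(0, 27.5804) (2.8786, 28.9231) (28.519, 60) (0, 60)]
8. shoelace: 489.8013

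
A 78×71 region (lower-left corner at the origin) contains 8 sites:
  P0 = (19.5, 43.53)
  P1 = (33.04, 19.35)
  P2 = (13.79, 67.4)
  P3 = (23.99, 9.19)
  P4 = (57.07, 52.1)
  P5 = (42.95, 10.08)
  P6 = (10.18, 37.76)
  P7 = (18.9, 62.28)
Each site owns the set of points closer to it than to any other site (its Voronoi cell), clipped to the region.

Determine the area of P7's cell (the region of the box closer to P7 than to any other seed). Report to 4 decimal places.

Area of P7's cell: 463.7368

1. box [0,78]×[0,71]: [(0, 0) (78, 0) (78, 71) (0, 71)]
2. ⊥bis P7·P0 via (19.2,52.905): [(0, 52.2906) (78, 54.7866) (78, 71) (0, 71)]  |A|=1361.9892
3. ⊥bis P7·P1 via (25.97,40.815): [(0, 52.2906) (67.3545, 54.4459) (78, 57.9523) (78, 71) (0, 71)]  |A|=1345.1389
4. ⊥bis P7·P2 via (16.345,64.84): [(3.896, 52.4153) (67.3545, 54.4459) (78, 57.9523) (78, 71) (22.5171, 71)]  |A|=1099.4567
5. ⊥bis P7·P3 via (21.445,35.735): [(3.896, 52.4153) (67.3545, 54.4459) (78, 57.9523) (78, 71) (22.5171, 71)]  |A|=1099.4567
6. ⊥bis P7·P4 via (37.985,57.19): [(3.896, 52.4153) (36.994, 53.4744) (41.6681, 71) (22.5171, 71)]  |A|=465.5155
7. ⊥bis P7·P5 via (30.925,36.18): [(3.896, 52.4153) (36.994, 53.4744) (41.6681, 71) (22.5171, 71)]  |A|=465.5155
8. ⊥bis P7·P6 via (14.54,50.02): [(4.9228, 53.4401) (7.482, 52.53) (36.994, 53.4744) (41.6681, 71) (22.5171, 71)]  |A|=463.7368
9. canonical 5-gon: [(4.9228, 53.4401) (7.482, 52.53) (36.994, 53.4744) (41.6681, 71) (22.5171, 71)]
10. shoelace: 463.7368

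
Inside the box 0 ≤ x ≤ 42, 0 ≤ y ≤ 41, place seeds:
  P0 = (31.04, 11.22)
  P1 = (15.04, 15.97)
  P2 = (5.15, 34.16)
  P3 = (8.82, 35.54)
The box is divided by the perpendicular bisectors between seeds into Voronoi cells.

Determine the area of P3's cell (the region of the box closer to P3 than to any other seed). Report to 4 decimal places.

Area of P3's cell: 328.6738

1. box [0,42]×[0,41]: [(0, 0) (42, 0) (42, 41) (0, 41)]
2. ⊥bis P3·P0 via (19.93,23.38): [(0, 5.1709) (39.2153, 41) (0, 41)]  |A|=702.5231
3. ⊥bis P3·P1 via (11.93,25.755): [(0, 21.9632) (28.1836, 30.921) (39.2153, 41) (0, 41)]  |A|=465.8888
4. ⊥bis P3·P2 via (6.985,34.85): [(10.5677, 25.322) (28.1836, 30.921) (39.2153, 41) (4.6725, 41)]  |A|=328.6738
5. canonical 4-gon: [(10.5677, 25.322) (28.1836, 30.921) (39.2153, 41) (4.6725, 41)]
6. shoelace: 328.6738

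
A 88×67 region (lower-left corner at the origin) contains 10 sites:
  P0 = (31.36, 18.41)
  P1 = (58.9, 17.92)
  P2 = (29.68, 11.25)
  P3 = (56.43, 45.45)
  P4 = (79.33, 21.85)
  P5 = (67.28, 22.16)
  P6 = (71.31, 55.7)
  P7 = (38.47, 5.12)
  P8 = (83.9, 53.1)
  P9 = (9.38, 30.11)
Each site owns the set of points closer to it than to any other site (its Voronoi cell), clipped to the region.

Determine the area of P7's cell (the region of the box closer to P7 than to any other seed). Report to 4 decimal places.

Area of P7's cell: 268.3070

1. box [0,88]×[0,67]: [(0, 0) (88, 0) (88, 67) (0, 67)]
2. ⊥bis P7·P0 via (34.915,11.765): [(12.9239, 0) (88, 0) (88, 40.1649)]  |A|=1507.7115
3. ⊥bis P7·P1 via (48.685,11.52): [(45.1132, 17.2209) (12.9239, 0) (55.9026, 0)]  |A|=370.0668
4. ⊥bis P7·P2 via (34.075,8.185): [(45.1132, 17.2209) (37.5575, 13.1787) (28.3669, 0) (55.9026, 0)]  |A|=268.307
5. ⊥bis P7·P3 via (47.45,25.285): [(45.1132, 17.2209) (37.5575, 13.1787) (28.3669, 0) (55.9026, 0)]  |A|=268.307
6. ⊥bis P7·P4 via (58.9,13.485): [(45.1132, 17.2209) (37.5575, 13.1787) (28.3669, 0) (55.9026, 0)]  |A|=268.307
7. ⊥bis P7·P5 via (52.875,13.64): [(45.1132, 17.2209) (37.5575, 13.1787) (28.3669, 0) (55.9026, 0)]  |A|=268.307
8. ⊥bis P7·P6 via (54.89,30.41): [(45.1132, 17.2209) (37.5575, 13.1787) (28.3669, 0) (55.9026, 0)]  |A|=268.307
9. ⊥bis P7·P8 via (61.185,29.11): [(45.1132, 17.2209) (37.5575, 13.1787) (28.3669, 0) (55.9026, 0)]  |A|=268.307
10. ⊥bis P7·P9 via (23.925,17.615): [(45.1132, 17.2209) (37.5575, 13.1787) (28.3669, 0) (55.9026, 0)]  |A|=268.307
11. canonical 4-gon: [(45.1132, 17.2209) (37.5575, 13.1787) (28.3669, 0) (55.9026, 0)]
12. shoelace: 268.307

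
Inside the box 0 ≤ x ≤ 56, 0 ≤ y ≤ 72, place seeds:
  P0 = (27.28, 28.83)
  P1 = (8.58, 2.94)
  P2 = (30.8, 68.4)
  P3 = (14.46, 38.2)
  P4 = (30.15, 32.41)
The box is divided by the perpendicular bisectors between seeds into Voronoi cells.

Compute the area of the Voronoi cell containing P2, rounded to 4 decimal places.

Area of P2's cell: 1003.3436

1. box [0,56]×[0,72]: [(0, 0) (56, 0) (56, 72) (0, 72)]
2. ⊥bis P2·P0 via (29.04,48.615): [(0, 51.1983) (56, 46.2167) (56, 72) (0, 72)]  |A|=1304.3792
3. ⊥bis P2·P1 via (19.69,35.67): [(0, 51.1983) (56, 46.2167) (56, 72) (0, 72)]  |A|=1304.3792
4. ⊥bis P2·P3 via (22.63,53.3): [(0, 65.5442) (31.7314, 48.3756) (56, 46.2167) (56, 72) (0, 72)]  |A|=1076.7714
5. ⊥bis P2·P4 via (30.475,50.405): [(0, 65.5442) (27.8945, 50.4516) (56, 49.944) (56, 72) (0, 72)]  |A|=1003.3436
6. canonical 5-gon: [(0, 65.5442) (27.8945, 50.4516) (56, 49.944) (56, 72) (0, 72)]
7. shoelace: 1003.3436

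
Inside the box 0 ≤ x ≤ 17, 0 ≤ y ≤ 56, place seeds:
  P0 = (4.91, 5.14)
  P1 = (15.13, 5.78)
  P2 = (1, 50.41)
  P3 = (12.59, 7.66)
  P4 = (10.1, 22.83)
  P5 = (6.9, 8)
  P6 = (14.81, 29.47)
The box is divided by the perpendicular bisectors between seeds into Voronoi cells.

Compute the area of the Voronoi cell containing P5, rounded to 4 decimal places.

1. box [0,17]×[0,56]: [(0, 0) (17, 0) (17, 56) (0, 56)]
2. ⊥bis P5·P0 via (5.905,6.57): [(0, 10.6787) (15.3473, 0) (17, 0) (17, 56) (0, 56)]  |A|=870.0551
3. ⊥bis P5·P1 via (11.015,6.89): [(0, 10.6787) (10.1348, 3.6269) (17, 29.0776) (17, 56) (0, 56)]  |A|=767.2461
4. ⊥bis P5·P2 via (3.95,29.205): [(0, 28.6555) (0, 10.6787) (10.1348, 3.6269) (17, 29.0776) (17, 31.0205)]  |A|=322.4919
5. ⊥bis P5·P3 via (9.745,7.83): [(11.0815, 30.1971) (0, 28.6555) (0, 10.6787) (9.5194, 4.0551)]  |A|=229.2071
6. ⊥bis P5·P4 via (8.5,15.415): [(10.1766, 15.0532) (0, 17.2491) (0, 10.6787) (9.5194, 4.0551)]  |A|=87.9568
7. ⊥bis P5·P6 via (10.855,18.735): [(10.1766, 15.0532) (0, 17.2491) (0, 10.6787) (9.5194, 4.0551)]  |A|=87.9568
8. canonical 4-gon: [(10.1766, 15.0532) (0, 17.2491) (0, 10.6787) (9.5194, 4.0551)]
9. shoelace: 87.9568

Area of P5's cell: 87.9568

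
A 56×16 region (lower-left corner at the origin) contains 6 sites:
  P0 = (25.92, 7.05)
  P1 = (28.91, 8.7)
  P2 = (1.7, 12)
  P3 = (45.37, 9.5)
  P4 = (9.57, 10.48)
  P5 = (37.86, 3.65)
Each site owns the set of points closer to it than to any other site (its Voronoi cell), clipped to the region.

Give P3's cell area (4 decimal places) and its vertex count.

1. box [0,56]×[0,16]: [(0, 0) (56, 0) (56, 16) (0, 16)]
2. ⊥bis P3·P0 via (35.645,8.275): [(36.6874, 0) (56, 0) (56, 16) (34.6719, 16)]  |A|=325.1258
3. ⊥bis P3·P1 via (37.14,9.1): [(37.5823, 0) (56, 0) (56, 16) (36.8046, 16)]  |A|=300.9046
4. ⊥bis P3·P2 via (23.535,10.75): [(37.5823, 0) (56, 0) (56, 16) (36.8046, 16)]  |A|=300.9046
5. ⊥bis P3·P4 via (27.47,9.99): [(37.5823, 0) (56, 0) (56, 16) (36.8046, 16)]  |A|=300.9046
6. ⊥bis P3·P5 via (41.615,6.575): [(36.9731, 12.5341) (46.7367, 0) (56, 0) (56, 16) (36.8046, 16)]  |A|=243.5336
7. canonical 5-gon: [(36.9731, 12.5341) (46.7367, 0) (56, 0) (56, 16) (36.8046, 16)]
8. shoelace: 243.5336

Area of P3's cell: 243.5336 (5 vertices)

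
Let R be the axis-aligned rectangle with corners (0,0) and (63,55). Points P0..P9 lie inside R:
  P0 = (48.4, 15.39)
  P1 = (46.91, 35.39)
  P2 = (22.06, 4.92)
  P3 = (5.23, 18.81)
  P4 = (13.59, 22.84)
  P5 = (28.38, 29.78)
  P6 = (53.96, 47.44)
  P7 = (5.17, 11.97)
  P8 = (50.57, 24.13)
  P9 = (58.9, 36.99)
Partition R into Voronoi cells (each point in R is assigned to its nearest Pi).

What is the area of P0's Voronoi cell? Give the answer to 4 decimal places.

1. box [0,63]×[0,55]: [(0, 0) (63, 0) (63, 55) (0, 55)]
2. ⊥bis P0·P1 via (47.655,25.39): [(0, 21.8397) (0, 0) (63, 0) (63, 26.5332)]  |A|=1523.7465
3. ⊥bis P0·P2 via (35.23,10.155): [(29.7057, 24.0528) (39.2666, 0) (63, 0) (63, 26.5332)]  |A|=727.1297
4. ⊥bis P0·P3 via (26.815,17.1): [(29.7057, 24.0528) (39.2666, 0) (63, 0) (63, 26.5332)]  |A|=727.1297
5. ⊥bis P0·P4 via (30.995,19.115): [(32.0898, 24.2304) (31.2307, 20.2163) (39.2666, 0) (63, 0) (63, 26.5332)]  |A|=722.421
6. ⊥bis P0·P5 via (38.39,22.585): [(39.9961, 24.8194) (33.1738, 15.328) (39.2666, 0) (63, 0) (63, 26.5332)]  |A|=680.9097
7. ⊥bis P0·P6 via (51.18,31.415): [(39.9961, 24.8194) (33.1738, 15.328) (39.2666, 0) (63, 0) (63, 26.5332)]  |A|=680.9097
8. ⊥bis P0·P7 via (26.785,13.68): [(39.9961, 24.8194) (33.1738, 15.328) (39.2666, 0) (63, 0) (63, 26.5332)]  |A|=680.9097
9. ⊥bis P0·P8 via (49.485,19.76): [(38.3471, 22.5254) (33.1738, 15.328) (39.2666, 0) (63, 0) (63, 16.4044)]  |A|=531.085
10. ⊥bis P0·P9 via (53.65,26.19): [(38.3471, 22.5254) (33.1738, 15.328) (39.2666, 0) (63, 0) (63, 16.4044)]  |A|=531.085
11. canonical 5-gon: [(38.3471, 22.5254) (33.1738, 15.328) (39.2666, 0) (63, 0) (63, 16.4044)]
12. shoelace: 531.085

Area of P0's cell: 531.0850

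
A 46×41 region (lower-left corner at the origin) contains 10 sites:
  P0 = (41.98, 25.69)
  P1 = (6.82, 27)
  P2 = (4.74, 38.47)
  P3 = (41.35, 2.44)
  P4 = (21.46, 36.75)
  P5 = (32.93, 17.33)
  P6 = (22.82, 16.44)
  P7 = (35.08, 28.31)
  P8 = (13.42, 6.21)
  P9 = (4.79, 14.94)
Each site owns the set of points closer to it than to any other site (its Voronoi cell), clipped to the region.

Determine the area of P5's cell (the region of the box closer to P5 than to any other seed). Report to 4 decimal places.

Area of P5's cell: 186.2000

1. box [0,46]×[0,41]: [(0, 0) (46, 0) (46, 41) (0, 41)]
2. ⊥bis P5·P0 via (37.455,21.51): [(0, 0) (46, 0) (46, 12.2597) (19.451, 41) (0, 41)]  |A|=1504.487
3. ⊥bis P5·P1 via (19.875,22.165): [(11.6661, 0) (46, 0) (46, 12.2597) (24.733, 35.282)]  |A|=736.0499
4. ⊥bis P5·P2 via (18.835,27.9): [(11.6661, 0) (46, 0) (46, 12.2597) (24.733, 35.282)]  |A|=736.0499
5. ⊥bis P5·P3 via (37.14,9.885): [(11.6661, 0) (19.6593, 0) (44.4009, 13.9909) (24.733, 35.282)]  |A|=541.9825
6. ⊥bis P5·P4 via (27.195,27.04): [(20.1365, 22.871) (11.6661, 0) (19.6593, 0) (44.4009, 13.9909) (30.5281, 29.0086)]  |A|=491.6031
7. ⊥bis P5·P6 via (27.875,16.885): [(26.9916, 26.9199) (28.9013, 5.2262) (44.4009, 13.9909) (30.5281, 29.0086)]  |A|=217.533
8. ⊥bis P5·P7 via (34.005,22.82): [(27.2358, 24.1455) (28.9013, 5.2262) (44.4009, 13.9909) (36.7395, 22.2846)]  |A|=186.2
9. ⊥bis P5·P8 via (23.175,11.77): [(27.2358, 24.1455) (28.9013, 5.2262) (44.4009, 13.9909) (36.7395, 22.2846)]  |A|=186.2
10. ⊥bis P5·P9 via (18.86,16.135): [(27.2358, 24.1455) (28.9013, 5.2262) (44.4009, 13.9909) (36.7395, 22.2846)]  |A|=186.2
11. canonical 4-gon: [(27.2358, 24.1455) (28.9013, 5.2262) (44.4009, 13.9909) (36.7395, 22.2846)]
12. shoelace: 186.2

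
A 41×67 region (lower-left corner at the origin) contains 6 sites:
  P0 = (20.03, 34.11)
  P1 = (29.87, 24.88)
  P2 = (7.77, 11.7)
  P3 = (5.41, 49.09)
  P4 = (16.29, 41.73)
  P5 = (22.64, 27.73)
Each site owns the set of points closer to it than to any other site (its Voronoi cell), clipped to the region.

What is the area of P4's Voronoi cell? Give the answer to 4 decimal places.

1. box [0,41]×[0,67]: [(0, 0) (41, 0) (41, 67) (0, 67)]
2. ⊥bis P4·P0 via (18.16,37.92): [(0, 29.0068) (41, 49.1302) (41, 67) (0, 67)]  |A|=1145.1913
3. ⊥bis P4·P1 via (23.08,33.305): [(0, 29.0068) (41, 49.1302) (41, 67) (0, 67)]  |A|=1145.1913
4. ⊥bis P4·P2 via (12.03,26.715): [(0, 30.1281) (1.4477, 29.7174) (41, 49.1302) (41, 67) (0, 67)]  |A|=1144.3797
5. ⊥bis P4·P3 via (10.85,45.41): [(0.4298, 30.0062) (1.4477, 29.7174) (41, 49.1302) (41, 67) (25.455, 67)]  |A|=665.6177
6. ⊥bis P4·P5 via (19.465,34.73): [(0.4298, 30.0062) (1.4477, 29.7174) (41, 49.1302) (41, 67) (25.455, 67)]  |A|=665.6177
7. canonical 5-gon: [(0.4298, 30.0062) (1.4477, 29.7174) (41, 49.1302) (41, 67) (25.455, 67)]
8. shoelace: 665.6177

Area of P4's cell: 665.6177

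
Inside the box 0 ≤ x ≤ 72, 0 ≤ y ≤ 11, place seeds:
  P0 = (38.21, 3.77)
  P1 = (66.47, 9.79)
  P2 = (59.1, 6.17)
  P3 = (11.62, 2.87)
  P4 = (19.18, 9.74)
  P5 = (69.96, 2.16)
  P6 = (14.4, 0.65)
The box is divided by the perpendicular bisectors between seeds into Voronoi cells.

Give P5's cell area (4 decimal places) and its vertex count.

Area of P5's cell: 48.0033 (4 vertices)

1. box [0,72]×[0,11]: [(0, 0) (72, 0) (72, 11) (0, 11)]
2. ⊥bis P5·P0 via (54.085,2.965): [(53.9346, 0) (72, 0) (72, 11) (54.4924, 11)]  |A|=195.651
3. ⊥bis P5·P1 via (68.215,5.975): [(55.1522, 0) (72, 0) (72, 7.7063)]  |A|=64.917
4. ⊥bis P5·P2 via (64.53,4.165): [(64.5853, 4.3148) (62.9921, 0) (72, 0) (72, 7.7063)]  |A|=48.0033
5. ⊥bis P5·P3 via (40.79,2.515): [(64.5853, 4.3148) (62.9921, 0) (72, 0) (72, 7.7063)]  |A|=48.0033
6. ⊥bis P5·P4 via (44.57,5.95): [(64.5853, 4.3148) (62.9921, 0) (72, 0) (72, 7.7063)]  |A|=48.0033
7. ⊥bis P5·P6 via (42.18,1.405): [(64.5853, 4.3148) (62.9921, 0) (72, 0) (72, 7.7063)]  |A|=48.0033
8. canonical 4-gon: [(64.5853, 4.3148) (62.9921, 0) (72, 0) (72, 7.7063)]
9. shoelace: 48.0033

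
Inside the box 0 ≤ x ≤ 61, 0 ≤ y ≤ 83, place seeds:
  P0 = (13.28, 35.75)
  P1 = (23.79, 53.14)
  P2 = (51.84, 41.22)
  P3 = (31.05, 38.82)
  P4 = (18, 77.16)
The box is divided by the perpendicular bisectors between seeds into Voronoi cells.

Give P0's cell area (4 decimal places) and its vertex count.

Area of P0's cell: 1202.6625 (4 vertices)

1. box [0,61]×[0,83]: [(0, 0) (61, 0) (61, 83) (0, 83)]
2. ⊥bis P0·P1 via (18.535,44.445): [(0, 55.647) (0, 0) (61, 0) (61, 18.7804)]  |A|=2270.0363
3. ⊥bis P0·P2 via (32.56,38.485): [(32.9504, 35.7327) (0, 55.647) (0, 0) (38.0194, 0)]  |A|=1596.0643
4. ⊥bis P0·P3 via (22.165,37.285): [(21.207, 42.8301) (0, 55.647) (0, 0) (28.6065, 0)]  |A|=1202.6625
5. ⊥bis P0·P4 via (15.64,56.455): [(21.207, 42.8301) (0, 55.647) (0, 0) (28.6065, 0)]  |A|=1202.6625
6. canonical 4-gon: [(21.207, 42.8301) (0, 55.647) (0, 0) (28.6065, 0)]
7. shoelace: 1202.6625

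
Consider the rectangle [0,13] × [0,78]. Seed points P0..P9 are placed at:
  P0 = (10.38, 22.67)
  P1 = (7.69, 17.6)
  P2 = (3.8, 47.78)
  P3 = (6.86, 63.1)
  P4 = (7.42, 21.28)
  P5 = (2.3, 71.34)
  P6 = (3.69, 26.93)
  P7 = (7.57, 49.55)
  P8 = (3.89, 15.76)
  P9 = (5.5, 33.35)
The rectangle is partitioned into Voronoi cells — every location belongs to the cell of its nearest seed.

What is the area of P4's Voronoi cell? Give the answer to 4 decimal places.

1. box [0,13]×[0,78]: [(0, 0) (13, 0) (13, 78) (0, 78)]
2. ⊥bis P4·P0 via (8.9,21.975): [(0, 40.9275) (0, 0) (13, 0) (13, 13.2441)]  |A|=352.1153
3. ⊥bis P4·P1 via (7.555,19.44): [(10.006, 19.6198) (0, 40.9275) (0, 18.8857)]  |A|=110.275
4. ⊥bis P4·P2 via (5.61,34.53): [(10.006, 19.6198) (3.1613, 34.1955) (0, 33.7637) (0, 18.8857)]  |A|=98.9514
5. ⊥bis P4·P3 via (7.14,42.19): [(10.006, 19.6198) (3.1613, 34.1955) (0, 33.7637) (0, 18.8857)]  |A|=98.9514
6. ⊥bis P4·P5 via (4.86,46.31): [(10.006, 19.6198) (3.1613, 34.1955) (0, 33.7637) (0, 18.8857)]  |A|=98.9514
7. ⊥bis P4·P6 via (5.555,24.105): [(10.006, 19.6198) (7.3449, 25.2866) (0, 20.4377) (0, 18.8857)]  |A|=35.0275
8. ⊥bis P4·P7 via (7.495,35.415): [(10.006, 19.6198) (7.3449, 25.2866) (0, 20.4377) (0, 18.8857)]  |A|=35.0275
9. ⊥bis P4·P8 via (5.655,18.52): [(4.56, 19.2203) (10.006, 19.6198) (7.3449, 25.2866) (1.307, 21.3005)]  |A|=28.7261
10. ⊥bis P4·P9 via (6.46,27.315): [(4.56, 19.2203) (10.006, 19.6198) (7.3449, 25.2866) (1.307, 21.3005)]  |A|=28.7261
11. canonical 4-gon: [(4.56, 19.2203) (10.006, 19.6198) (7.3449, 25.2866) (1.307, 21.3005)]
12. shoelace: 28.7261

Area of P4's cell: 28.7261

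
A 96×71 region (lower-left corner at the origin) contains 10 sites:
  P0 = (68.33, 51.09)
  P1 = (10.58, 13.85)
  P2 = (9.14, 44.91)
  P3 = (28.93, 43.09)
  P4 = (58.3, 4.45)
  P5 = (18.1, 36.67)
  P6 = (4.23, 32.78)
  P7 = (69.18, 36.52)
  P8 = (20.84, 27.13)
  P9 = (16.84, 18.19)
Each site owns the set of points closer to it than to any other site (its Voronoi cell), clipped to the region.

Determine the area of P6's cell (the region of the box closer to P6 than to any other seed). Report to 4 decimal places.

1. box [0,96]×[0,71]: [(0, 0) (96, 0) (96, 71) (0, 71)]
2. ⊥bis P6·P0 via (36.28,41.935): [(0, 0) (48.2586, 0) (27.9777, 71) (0, 71)]  |A|=2706.388
3. ⊥bis P6·P1 via (7.405,23.315): [(0, 20.831) (38.6088, 33.7822) (27.9777, 71) (0, 71)]  |A|=1489.116
4. ⊥bis P6·P2 via (6.685,38.845): [(0, 41.551) (0, 20.831) (27.9913, 30.2206)]  |A|=289.9891
5. ⊥bis P6·P3 via (16.58,37.935): [(18.1347, 34.2104) (0, 41.551) (0, 20.831) (20.8061, 27.8104)]  |A|=263.7771
6. ⊥bis P6·P4 via (31.265,18.615): [(18.1347, 34.2104) (0, 41.551) (0, 20.831) (20.8061, 27.8104)]  |A|=263.7771
7. ⊥bis P6·P5 via (11.165,34.725): [(10.4352, 37.327) (0, 41.551) (0, 20.831) (13.7666, 25.449)]  |A|=197.5605
8. ⊥bis P6·P7 via (36.705,34.65): [(10.4352, 37.327) (0, 41.551) (0, 20.831) (13.7666, 25.449)]  |A|=197.5605
9. ⊥bis P6·P8 via (12.535,29.955): [(12.5174, 29.9031) (10.4352, 37.327) (0, 41.551) (0, 20.831) (10.6462, 24.4022)]  |A|=189.9574
10. ⊥bis P6·P9 via (10.535,25.485): [(11.2142, 26.072) (12.5174, 29.9031) (10.4352, 37.327) (0, 41.551) (0, 20.831) (8.4171, 23.6545)]  |A|=188.3087
11. canonical 6-gon: [(11.2142, 26.072) (12.5174, 29.9031) (10.4352, 37.327) (0, 41.551) (0, 20.831) (8.4171, 23.6545)]
12. shoelace: 188.3087

Area of P6's cell: 188.3087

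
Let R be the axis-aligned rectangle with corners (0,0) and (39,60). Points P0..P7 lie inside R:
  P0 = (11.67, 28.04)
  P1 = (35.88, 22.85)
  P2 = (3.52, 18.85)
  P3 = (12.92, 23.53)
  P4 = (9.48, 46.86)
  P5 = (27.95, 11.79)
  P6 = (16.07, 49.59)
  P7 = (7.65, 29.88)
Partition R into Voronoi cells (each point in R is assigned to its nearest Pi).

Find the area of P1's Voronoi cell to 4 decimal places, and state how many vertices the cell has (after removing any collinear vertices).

Area of P1's cell: 329.4486 (5 vertices)

1. box [0,39]×[0,60]: [(0, 0) (39, 0) (39, 60) (0, 60)]
2. ⊥bis P1·P0 via (23.775,25.445): [(18.3202, 0) (39, 0) (39, 60) (31.1827, 60)]  |A|=854.9115
3. ⊥bis P1·P2 via (19.7,20.85): [(20.8301, 11.7077) (22.2773, 0) (39, 0) (39, 60) (31.1827, 60)]  |A|=831.7478
4. ⊥bis P1·P3 via (24.4,23.19): [(24.5777, 29.1893) (23.7132, 0) (39, 0) (39, 60) (31.1827, 60)]  |A|=776.2035
5. ⊥bis P1·P4 via (22.68,34.855): [(26.7521, 39.3325) (24.5777, 29.1893) (23.7132, 0) (39, 0) (39, 52.7995)]  |A|=651.326
6. ⊥bis P1·P5 via (31.915,17.32): [(26.7521, 39.3325) (24.5777, 29.1893) (24.386, 22.7183) (39, 12.2401) (39, 52.7995)]  |A|=388.2431
7. ⊥bis P1·P6 via (25.975,36.22): [(26.1056, 36.3168) (24.5777, 29.1893) (24.386, 22.7183) (39, 12.2401) (39, 45.8694)]  |A|=329.4486
8. ⊥bis P1·P7 via (21.765,26.365): [(26.1056, 36.3168) (24.5777, 29.1893) (24.386, 22.7183) (39, 12.2401) (39, 45.8694)]  |A|=329.4486
9. canonical 5-gon: [(26.1056, 36.3168) (24.5777, 29.1893) (24.386, 22.7183) (39, 12.2401) (39, 45.8694)]
10. shoelace: 329.4486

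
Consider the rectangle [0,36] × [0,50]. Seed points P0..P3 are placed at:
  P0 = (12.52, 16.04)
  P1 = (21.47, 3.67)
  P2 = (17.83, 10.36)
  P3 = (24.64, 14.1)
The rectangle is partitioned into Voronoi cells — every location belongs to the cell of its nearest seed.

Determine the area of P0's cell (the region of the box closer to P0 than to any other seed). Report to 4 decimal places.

Area of P0's cell: 882.9305

1. box [0,36]×[0,50]: [(0, 0) (36, 0) (36, 50) (0, 50)]
2. ⊥bis P0·P1 via (16.995,9.855): [(0, 0) (3.3742, 0) (36, 23.6056) (36, 50) (0, 50)]  |A|=1414.9242
3. ⊥bis P0·P2 via (15.175,13.2): [(0, 0) (1.0552, 0) (36, 32.6684) (36, 50) (0, 50)]  |A|=1229.2043
4. ⊥bis P0·P3 via (18.58,15.07): [(0, 0) (1.0552, 0) (18.8272, 16.6143) (24.1711, 50) (0, 50)]  |A|=882.9305
5. canonical 5-gon: [(0, 0) (1.0552, 0) (18.8272, 16.6143) (24.1711, 50) (0, 50)]
6. shoelace: 882.9305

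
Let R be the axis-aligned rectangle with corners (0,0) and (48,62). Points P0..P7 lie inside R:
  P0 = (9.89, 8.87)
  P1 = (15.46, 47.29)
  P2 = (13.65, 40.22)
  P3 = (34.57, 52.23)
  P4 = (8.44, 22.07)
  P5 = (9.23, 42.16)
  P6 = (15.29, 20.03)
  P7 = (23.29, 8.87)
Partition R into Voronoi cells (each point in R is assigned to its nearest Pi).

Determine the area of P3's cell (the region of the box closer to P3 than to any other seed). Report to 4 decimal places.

Area of P3's cell: 719.2452

1. box [0,48]×[0,62]: [(0, 0) (48, 0) (48, 62) (0, 62)]
2. ⊥bis P3·P0 via (22.23,30.55): [(0, 43.2031) (48, 15.882) (48, 62) (0, 62)]  |A|=1557.9582
3. ⊥bis P3·P1 via (25.015,49.76): [(31.318, 25.3772) (48, 15.882) (48, 62) (21.8509, 62)]  |A|=863.4955
4. ⊥bis P3·P2 via (24.11,46.225): [(27.4186, 40.4618) (38.3892, 21.3524) (48, 15.882) (48, 62) (21.8509, 62)]  |A|=818.0103
5. ⊥bis P3·P4 via (21.505,37.15): [(27.4186, 40.4618) (37.0533, 23.6792) (42.3244, 19.1125) (48, 15.882) (48, 62) (21.8509, 62)]  |A|=814.928
6. ⊥bis P3·P5 via (21.9,47.195): [(27.4186, 40.4618) (37.0533, 23.6792) (42.3244, 19.1125) (48, 15.882) (48, 62) (21.8509, 62)]  |A|=814.928
7. ⊥bis P3·P6 via (24.93,36.13): [(27.4186, 40.4618) (32.5116, 31.5905) (48, 22.3167) (48, 62) (21.8509, 62)]  |A|=735.0571
8. ⊥bis P3·P7 via (28.93,30.55): [(27.4186, 40.4618) (32.5116, 31.5905) (38.336, 28.1031) (48, 25.589) (48, 62) (21.8509, 62)]  |A|=719.2452
9. canonical 6-gon: [(27.4186, 40.4618) (32.5116, 31.5905) (38.336, 28.1031) (48, 25.589) (48, 62) (21.8509, 62)]
10. shoelace: 719.2452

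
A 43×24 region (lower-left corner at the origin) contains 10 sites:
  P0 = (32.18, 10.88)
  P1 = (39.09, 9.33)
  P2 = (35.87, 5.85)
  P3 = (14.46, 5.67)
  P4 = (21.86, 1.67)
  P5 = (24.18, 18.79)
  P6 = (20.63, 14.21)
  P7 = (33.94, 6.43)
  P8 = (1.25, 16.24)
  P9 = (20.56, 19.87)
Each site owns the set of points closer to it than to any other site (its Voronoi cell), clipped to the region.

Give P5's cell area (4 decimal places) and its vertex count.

1. box [0,43]×[0,24]: [(0, 0) (43, 0) (43, 24) (0, 24)]
2. ⊥bis P5·P0 via (28.18,14.835): [(0, 0) (13.5119, 0) (37.2419, 24) (0, 24)]  |A|=609.0454
3. ⊥bis P5·P1 via (31.635,14.06): [(0, 0) (13.5119, 0) (37.2419, 24) (0, 24)]  |A|=609.0454
4. ⊥bis P5·P2 via (30.025,12.32): [(0, 0) (13.5119, 0) (37.2419, 24) (0, 24)]  |A|=609.0454
5. ⊥bis P5·P3 via (19.32,12.23): [(22.9473, 9.5427) (37.2419, 24) (3.4329, 24)]  |A|=244.3928
6. ⊥bis P5·P4 via (23.02,10.23): [(21.7956, 10.3959) (23.5551, 10.1575) (37.2419, 24) (3.4329, 24)]  |A|=243.7795
7. ⊥bis P5·P6 via (22.405,16.5): [(26.6064, 13.2435) (37.2419, 24) (12.7289, 24)]  |A|=131.8371
8. ⊥bis P5·P7 via (29.06,12.61): [(26.6064, 13.2435) (37.2419, 24) (12.7289, 24)]  |A|=131.8371
9. ⊥bis P5·P8 via (12.715,17.515): [(26.6064, 13.2435) (37.2419, 24) (12.7289, 24)]  |A|=131.8371
10. ⊥bis P5·P9 via (22.37,19.33): [(21.6908, 17.0536) (26.6064, 13.2435) (37.2419, 24) (23.7633, 24)]  |A|=93.5125
11. canonical 4-gon: [(21.6908, 17.0536) (26.6064, 13.2435) (37.2419, 24) (23.7633, 24)]
12. shoelace: 93.5125

Area of P5's cell: 93.5125 (4 vertices)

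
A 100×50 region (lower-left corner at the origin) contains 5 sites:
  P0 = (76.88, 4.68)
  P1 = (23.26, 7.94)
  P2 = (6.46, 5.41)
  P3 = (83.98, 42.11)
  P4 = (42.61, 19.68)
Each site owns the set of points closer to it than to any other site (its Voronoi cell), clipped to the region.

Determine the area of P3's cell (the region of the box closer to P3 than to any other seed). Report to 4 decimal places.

1. box [0,100]×[0,50]: [(0, 0) (100, 0) (100, 50) (0, 50)]
2. ⊥bis P3·P0 via (80.43,23.395): [(0, 38.6516) (100, 19.6828) (100, 50) (0, 50)]  |A|=2083.2812
3. ⊥bis P3·P1 via (53.62,25.025): [(51.443, 28.8935) (100, 19.6828) (100, 50) (39.5654, 50)]  |A|=1373.8379
4. ⊥bis P3·P2 via (45.22,23.76): [(51.443, 28.8935) (100, 19.6828) (100, 50) (39.5654, 50)]  |A|=1373.8379
5. ⊥bis P3·P4 via (63.295,30.895): [(65.8632, 26.1581) (100, 19.6828) (100, 50) (52.9366, 50)]  |A|=1078.5044
6. canonical 4-gon: [(65.8632, 26.1581) (100, 19.6828) (100, 50) (52.9366, 50)]
7. shoelace: 1078.5044

Area of P3's cell: 1078.5044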